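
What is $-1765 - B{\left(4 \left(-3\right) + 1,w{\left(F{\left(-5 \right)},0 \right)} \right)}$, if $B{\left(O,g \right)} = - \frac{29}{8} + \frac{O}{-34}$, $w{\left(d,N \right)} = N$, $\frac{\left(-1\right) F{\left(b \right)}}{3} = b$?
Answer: $- \frac{239591}{136} \approx -1761.7$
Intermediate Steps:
$F{\left(b \right)} = - 3 b$
$B{\left(O,g \right)} = - \frac{29}{8} - \frac{O}{34}$ ($B{\left(O,g \right)} = \left(-29\right) \frac{1}{8} + O \left(- \frac{1}{34}\right) = - \frac{29}{8} - \frac{O}{34}$)
$-1765 - B{\left(4 \left(-3\right) + 1,w{\left(F{\left(-5 \right)},0 \right)} \right)} = -1765 - \left(- \frac{29}{8} - \frac{4 \left(-3\right) + 1}{34}\right) = -1765 - \left(- \frac{29}{8} - \frac{-12 + 1}{34}\right) = -1765 - \left(- \frac{29}{8} - - \frac{11}{34}\right) = -1765 - \left(- \frac{29}{8} + \frac{11}{34}\right) = -1765 - - \frac{449}{136} = -1765 + \frac{449}{136} = - \frac{239591}{136}$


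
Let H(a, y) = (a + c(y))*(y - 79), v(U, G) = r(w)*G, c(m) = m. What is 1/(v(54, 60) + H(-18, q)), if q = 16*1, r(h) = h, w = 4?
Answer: 1/366 ≈ 0.0027322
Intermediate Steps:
v(U, G) = 4*G
q = 16
H(a, y) = (-79 + y)*(a + y) (H(a, y) = (a + y)*(y - 79) = (a + y)*(-79 + y) = (-79 + y)*(a + y))
1/(v(54, 60) + H(-18, q)) = 1/(4*60 + (16**2 - 79*(-18) - 79*16 - 18*16)) = 1/(240 + (256 + 1422 - 1264 - 288)) = 1/(240 + 126) = 1/366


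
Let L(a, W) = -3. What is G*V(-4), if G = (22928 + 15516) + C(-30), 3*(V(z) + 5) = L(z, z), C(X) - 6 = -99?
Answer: -230106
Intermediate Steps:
C(X) = -93 (C(X) = 6 - 99 = -93)
V(z) = -6 (V(z) = -5 + (⅓)*(-3) = -5 - 1 = -6)
G = 38351 (G = (22928 + 15516) - 93 = 38444 - 93 = 38351)
G*V(-4) = 38351*(-6) = -230106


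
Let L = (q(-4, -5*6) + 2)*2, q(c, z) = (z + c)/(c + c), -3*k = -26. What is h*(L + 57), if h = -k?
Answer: -1807/3 ≈ -602.33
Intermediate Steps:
k = 26/3 (k = -⅓*(-26) = 26/3 ≈ 8.6667)
q(c, z) = (c + z)/(2*c) (q(c, z) = (c + z)/((2*c)) = (c + z)*(1/(2*c)) = (c + z)/(2*c))
h = -26/3 (h = -1*26/3 = -26/3 ≈ -8.6667)
L = 25/2 (L = ((½)*(-4 - 5*6)/(-4) + 2)*2 = ((½)*(-¼)*(-4 - 30) + 2)*2 = ((½)*(-¼)*(-34) + 2)*2 = (17/4 + 2)*2 = (25/4)*2 = 25/2 ≈ 12.500)
h*(L + 57) = -26*(25/2 + 57)/3 = -26/3*139/2 = -1807/3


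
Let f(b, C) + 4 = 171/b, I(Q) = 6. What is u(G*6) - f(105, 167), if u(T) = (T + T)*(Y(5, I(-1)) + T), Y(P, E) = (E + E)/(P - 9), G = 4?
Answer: 35363/35 ≈ 1010.4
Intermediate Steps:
Y(P, E) = 2*E/(-9 + P) (Y(P, E) = (2*E)/(-9 + P) = 2*E/(-9 + P))
f(b, C) = -4 + 171/b
u(T) = 2*T*(-3 + T) (u(T) = (T + T)*(2*6/(-9 + 5) + T) = (2*T)*(2*6/(-4) + T) = (2*T)*(2*6*(-1/4) + T) = (2*T)*(-3 + T) = 2*T*(-3 + T))
u(G*6) - f(105, 167) = 2*(4*6)*(-3 + 4*6) - (-4 + 171/105) = 2*24*(-3 + 24) - (-4 + 171*(1/105)) = 2*24*21 - (-4 + 57/35) = 1008 - 1*(-83/35) = 1008 + 83/35 = 35363/35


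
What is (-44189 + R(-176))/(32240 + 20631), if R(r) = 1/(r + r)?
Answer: -15554529/18610592 ≈ -0.83579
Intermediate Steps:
R(r) = 1/(2*r)
(-44189 + R(-176))/(32240 + 20631) = (-44189 + (1/2)/(-176))/(32240 + 20631) = (-44189 + (1/2)*(-1/176))/52871 = (-44189 - 1/352)*(1/52871) = -15554529/352*1/52871 = -15554529/18610592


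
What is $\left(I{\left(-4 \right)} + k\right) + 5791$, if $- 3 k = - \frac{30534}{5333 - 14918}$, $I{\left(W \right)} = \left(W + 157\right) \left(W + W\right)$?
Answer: $\frac{43764517}{9585} \approx 4565.9$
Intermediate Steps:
$I{\left(W \right)} = 2 W \left(157 + W\right)$ ($I{\left(W \right)} = \left(157 + W\right) 2 W = 2 W \left(157 + W\right)$)
$k = - \frac{10178}{9585}$ ($k = - \frac{\left(-30534\right) \frac{1}{5333 - 14918}}{3} = - \frac{\left(-30534\right) \frac{1}{-9585}}{3} = - \frac{\left(-30534\right) \left(- \frac{1}{9585}\right)}{3} = \left(- \frac{1}{3}\right) \frac{10178}{3195} = - \frac{10178}{9585} \approx -1.0619$)
$\left(I{\left(-4 \right)} + k\right) + 5791 = \left(2 \left(-4\right) \left(157 - 4\right) - \frac{10178}{9585}\right) + 5791 = \left(2 \left(-4\right) 153 - \frac{10178}{9585}\right) + 5791 = \left(-1224 - \frac{10178}{9585}\right) + 5791 = - \frac{11742218}{9585} + 5791 = \frac{43764517}{9585}$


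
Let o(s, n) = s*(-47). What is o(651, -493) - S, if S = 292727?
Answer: -323324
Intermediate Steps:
o(s, n) = -47*s
o(651, -493) - S = -47*651 - 1*292727 = -30597 - 292727 = -323324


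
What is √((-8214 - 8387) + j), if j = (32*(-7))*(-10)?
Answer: I*√14361 ≈ 119.84*I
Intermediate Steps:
j = 2240 (j = -224*(-10) = 2240)
√((-8214 - 8387) + j) = √((-8214 - 8387) + 2240) = √(-16601 + 2240) = √(-14361) = I*√14361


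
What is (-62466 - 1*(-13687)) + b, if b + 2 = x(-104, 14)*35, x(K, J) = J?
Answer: -48291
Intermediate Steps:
b = 488 (b = -2 + 14*35 = -2 + 490 = 488)
(-62466 - 1*(-13687)) + b = (-62466 - 1*(-13687)) + 488 = (-62466 + 13687) + 488 = -48779 + 488 = -48291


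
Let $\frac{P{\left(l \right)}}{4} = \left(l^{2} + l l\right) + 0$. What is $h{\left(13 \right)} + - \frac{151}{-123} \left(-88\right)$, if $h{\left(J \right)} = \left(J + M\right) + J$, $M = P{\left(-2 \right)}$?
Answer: $- \frac{6154}{123} \approx -50.033$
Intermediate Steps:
$P{\left(l \right)} = 8 l^{2}$ ($P{\left(l \right)} = 4 \left(\left(l^{2} + l l\right) + 0\right) = 4 \left(\left(l^{2} + l^{2}\right) + 0\right) = 4 \left(2 l^{2} + 0\right) = 4 \cdot 2 l^{2} = 8 l^{2}$)
$M = 32$ ($M = 8 \left(-2\right)^{2} = 8 \cdot 4 = 32$)
$h{\left(J \right)} = 32 + 2 J$ ($h{\left(J \right)} = \left(J + 32\right) + J = \left(32 + J\right) + J = 32 + 2 J$)
$h{\left(13 \right)} + - \frac{151}{-123} \left(-88\right) = \left(32 + 2 \cdot 13\right) + - \frac{151}{-123} \left(-88\right) = \left(32 + 26\right) + \left(-151\right) \left(- \frac{1}{123}\right) \left(-88\right) = 58 + \frac{151}{123} \left(-88\right) = 58 - \frac{13288}{123} = - \frac{6154}{123}$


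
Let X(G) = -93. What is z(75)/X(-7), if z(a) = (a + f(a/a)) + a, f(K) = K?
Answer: -151/93 ≈ -1.6237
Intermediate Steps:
z(a) = 1 + 2*a (z(a) = (a + a/a) + a = (a + 1) + a = (1 + a) + a = 1 + 2*a)
z(75)/X(-7) = (1 + 2*75)/(-93) = (1 + 150)*(-1/93) = 151*(-1/93) = -151/93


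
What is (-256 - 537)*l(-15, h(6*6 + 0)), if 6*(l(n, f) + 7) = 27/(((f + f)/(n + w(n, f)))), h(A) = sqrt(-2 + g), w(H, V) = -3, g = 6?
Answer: 86437/4 ≈ 21609.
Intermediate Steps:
h(A) = 2 (h(A) = sqrt(-2 + 6) = sqrt(4) = 2)
l(n, f) = -7 + 9*(-3 + n)/(4*f) (l(n, f) = -7 + (27/(((f + f)/(n - 3))))/6 = -7 + (27/(((2*f)/(-3 + n))))/6 = -7 + (27/((2*f/(-3 + n))))/6 = -7 + (27*((-3 + n)/(2*f)))/6 = -7 + (27*(-3 + n)/(2*f))/6 = -7 + 9*(-3 + n)/(4*f))
(-256 - 537)*l(-15, h(6*6 + 0)) = (-256 - 537)*((1/4)*(-27 - 28*2 + 9*(-15))/2) = -793*(-27 - 56 - 135)/(4*2) = -793*(-218)/(4*2) = -793*(-109/4) = 86437/4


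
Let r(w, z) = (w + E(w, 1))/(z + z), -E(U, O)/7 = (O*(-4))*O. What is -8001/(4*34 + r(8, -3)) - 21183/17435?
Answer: -5690049/90662 ≈ -62.761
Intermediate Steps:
E(U, O) = 28*O² (E(U, O) = -7*O*(-4)*O = -7*(-4*O)*O = -(-28)*O² = 28*O²)
r(w, z) = (28 + w)/(2*z) (r(w, z) = (w + 28*1²)/(z + z) = (w + 28*1)/((2*z)) = (w + 28)*(1/(2*z)) = (28 + w)*(1/(2*z)) = (28 + w)/(2*z))
-8001/(4*34 + r(8, -3)) - 21183/17435 = -8001/(4*34 + (½)*(28 + 8)/(-3)) - 21183/17435 = -8001/(136 + (½)*(-⅓)*36) - 21183*1/17435 = -8001/(136 - 6) - 21183/17435 = -8001/130 - 21183/17435 = -5690049/90662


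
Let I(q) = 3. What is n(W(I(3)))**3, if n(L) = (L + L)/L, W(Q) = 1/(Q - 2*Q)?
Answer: 8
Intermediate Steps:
W(Q) = -1/Q (W(Q) = 1/(-Q) = -1/Q)
n(L) = 2 (n(L) = (2*L)/L = 2)
n(W(I(3)))**3 = 2**3 = 8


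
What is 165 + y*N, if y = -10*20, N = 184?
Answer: -36635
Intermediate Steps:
y = -200
165 + y*N = 165 - 200*184 = 165 - 36800 = -36635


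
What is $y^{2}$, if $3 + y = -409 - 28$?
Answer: $193600$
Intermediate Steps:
$y = -440$ ($y = -3 - 437 = -440$)
$y^{2} = \left(-440\right)^{2} = 193600$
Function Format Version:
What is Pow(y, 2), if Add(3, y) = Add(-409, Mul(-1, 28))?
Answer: 193600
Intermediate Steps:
y = -440 (y = Add(-3, Add(-409, Mul(-1, 28))) = Add(-3, Add(-409, -28)) = Add(-3, -437) = -440)
Pow(y, 2) = Pow(-440, 2) = 193600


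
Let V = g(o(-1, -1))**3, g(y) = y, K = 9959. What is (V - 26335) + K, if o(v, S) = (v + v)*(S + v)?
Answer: -16312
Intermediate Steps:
o(v, S) = 2*v*(S + v) (o(v, S) = (2*v)*(S + v) = 2*v*(S + v))
V = 64 (V = (2*(-1)*(-1 - 1))**3 = (2*(-1)*(-2))**3 = 4**3 = 64)
(V - 26335) + K = (64 - 26335) + 9959 = -26271 + 9959 = -16312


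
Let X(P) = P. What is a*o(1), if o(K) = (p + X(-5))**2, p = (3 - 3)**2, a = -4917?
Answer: -122925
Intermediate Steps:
p = 0 (p = 0**2 = 0)
o(K) = 25 (o(K) = (0 - 5)**2 = (-5)**2 = 25)
a*o(1) = -4917*25 = -122925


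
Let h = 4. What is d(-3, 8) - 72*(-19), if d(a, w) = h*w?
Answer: 1400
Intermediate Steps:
d(a, w) = 4*w
d(-3, 8) - 72*(-19) = 4*8 - 72*(-19) = 32 + 1368 = 1400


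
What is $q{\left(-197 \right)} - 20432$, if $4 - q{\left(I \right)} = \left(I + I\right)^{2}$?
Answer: $-175664$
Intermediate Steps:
$q{\left(I \right)} = 4 - 4 I^{2}$ ($q{\left(I \right)} = 4 - \left(I + I\right)^{2} = 4 - \left(2 I\right)^{2} = 4 - 4 I^{2}$)
$q{\left(-197 \right)} - 20432 = \left(4 - 4 \left(-197\right)^{2}\right) - 20432 = \left(4 - 155236\right) - 20432 = -155232 - 20432 = -175664$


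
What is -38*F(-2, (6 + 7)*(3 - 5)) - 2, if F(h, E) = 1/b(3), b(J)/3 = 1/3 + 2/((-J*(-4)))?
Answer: -82/3 ≈ -27.333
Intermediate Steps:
b(J) = 1 + 3/(2*J) (b(J) = 3*(1/3 + 2/((-J*(-4)))) = 3*(1*(1/3) + 2/((4*J))) = 3*(1/3 + 2*(1/(4*J))) = 3*(1/3 + 1/(2*J)) = 1 + 3/(2*J))
F(h, E) = 2/3 (F(h, E) = 1/((3/2 + 3)/3) = 1/((1/3)*(9/2)) = 1/(3/2) = 2/3)
-38*F(-2, (6 + 7)*(3 - 5)) - 2 = -38*2/3 - 2 = -76/3 - 2 = -82/3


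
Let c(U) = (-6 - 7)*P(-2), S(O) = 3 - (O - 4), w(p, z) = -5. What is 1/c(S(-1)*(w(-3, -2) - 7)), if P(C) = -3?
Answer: 1/39 ≈ 0.025641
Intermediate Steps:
S(O) = 7 - O (S(O) = 3 - (-4 + O) = 3 + (4 - O) = 7 - O)
c(U) = 39 (c(U) = (-6 - 7)*(-3) = -13*(-3) = 39)
1/c(S(-1)*(w(-3, -2) - 7)) = 1/39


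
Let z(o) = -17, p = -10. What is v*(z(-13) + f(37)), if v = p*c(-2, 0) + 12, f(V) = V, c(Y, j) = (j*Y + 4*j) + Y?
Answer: 640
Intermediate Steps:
c(Y, j) = Y + 4*j + Y*j (c(Y, j) = (Y*j + 4*j) + Y = (4*j + Y*j) + Y = Y + 4*j + Y*j)
v = 32 (v = -10*(-2 + 4*0 - 2*0) + 12 = -10*(-2 + 0 + 0) + 12 = -10*(-2) + 12 = 20 + 12 = 32)
v*(z(-13) + f(37)) = 32*(-17 + 37) = 32*20 = 640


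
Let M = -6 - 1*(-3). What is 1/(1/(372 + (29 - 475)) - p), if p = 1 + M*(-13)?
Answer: -74/2961 ≈ -0.024992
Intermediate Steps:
M = -3 (M = -6 + 3 = -3)
p = 40 (p = 1 - 3*(-13) = 1 + 39 = 40)
1/(1/(372 + (29 - 475)) - p) = 1/(1/(372 + (29 - 475)) - 1*40) = 1/(1/(372 - 446) - 40) = 1/(1/(-74) - 40) = 1/(-1/74 - 40) = 1/(-2961/74) = -74/2961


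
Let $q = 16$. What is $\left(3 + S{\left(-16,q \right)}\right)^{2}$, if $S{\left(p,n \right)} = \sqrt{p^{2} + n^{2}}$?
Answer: $521 + 96 \sqrt{2} \approx 656.76$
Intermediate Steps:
$S{\left(p,n \right)} = \sqrt{n^{2} + p^{2}}$
$\left(3 + S{\left(-16,q \right)}\right)^{2} = \left(3 + \sqrt{16^{2} + \left(-16\right)^{2}}\right)^{2} = \left(3 + \sqrt{256 + 256}\right)^{2} = \left(3 + \sqrt{512}\right)^{2} = \left(3 + 16 \sqrt{2}\right)^{2}$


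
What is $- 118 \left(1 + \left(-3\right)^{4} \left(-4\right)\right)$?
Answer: $38114$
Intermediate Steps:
$- 118 \left(1 + \left(-3\right)^{4} \left(-4\right)\right) = - 118 \left(1 + 81 \left(-4\right)\right) = - 118 \left(1 - 324\right) = \left(-118\right) \left(-323\right) = 38114$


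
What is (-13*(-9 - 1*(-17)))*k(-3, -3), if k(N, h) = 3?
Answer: -312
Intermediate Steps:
(-13*(-9 - 1*(-17)))*k(-3, -3) = -13*(-9 - 1*(-17))*3 = -13*(-9 + 17)*3 = -13*8*3 = -104*3 = -312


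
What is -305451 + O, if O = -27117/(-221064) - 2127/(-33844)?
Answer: -190440692427195/623474168 ≈ -3.0545e+5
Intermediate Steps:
O = 115662573/623474168 (O = -27117*(-1/221064) - 2127*(-1/33844) = 9039/73688 + 2127/33844 = 115662573/623474168 ≈ 0.18551)
-305451 + O = -305451 + 115662573/623474168 = -190440692427195/623474168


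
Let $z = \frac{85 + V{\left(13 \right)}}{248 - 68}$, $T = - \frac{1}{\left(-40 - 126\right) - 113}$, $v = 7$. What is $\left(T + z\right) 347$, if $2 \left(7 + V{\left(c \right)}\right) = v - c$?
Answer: $\frac{162743}{1116} \approx 145.83$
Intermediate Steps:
$T = \frac{1}{279}$ ($T = - \frac{1}{\left(-40 - 126\right) - 113} = - \frac{1}{-166 - 113} = - \frac{1}{-279} = \left(-1\right) \left(- \frac{1}{279}\right) = \frac{1}{279} \approx 0.0035842$)
$V{\left(c \right)} = - \frac{7}{2} - \frac{c}{2}$ ($V{\left(c \right)} = -7 + \frac{7 - c}{2} = -7 - \left(- \frac{7}{2} + \frac{c}{2}\right) = - \frac{7}{2} - \frac{c}{2}$)
$z = \frac{5}{12}$ ($z = \frac{85 - 10}{248 - 68} = \frac{85 - 10}{180} = \left(85 - 10\right) \frac{1}{180} = 75 \cdot \frac{1}{180} = \frac{5}{12} \approx 0.41667$)
$\left(T + z\right) 347 = \left(\frac{1}{279} + \frac{5}{12}\right) 347 = \frac{469}{1116} \cdot 347 = \frac{162743}{1116}$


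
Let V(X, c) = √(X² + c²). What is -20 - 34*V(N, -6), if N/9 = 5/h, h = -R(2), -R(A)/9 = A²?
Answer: -20 - 17*√601/2 ≈ -228.38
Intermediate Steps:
R(A) = -9*A²
h = 36 (h = -(-9)*2² = -(-9)*4 = -1*(-36) = 36)
N = 5/4 (N = 9*(5/36) = 5/4 ≈ 1.2500)
-20 - 34*V(N, -6) = -20 - 34*√((5/4)² + (-6)²) = -20 - 34*√(25/16 + 36) = -20 - 17*√601/2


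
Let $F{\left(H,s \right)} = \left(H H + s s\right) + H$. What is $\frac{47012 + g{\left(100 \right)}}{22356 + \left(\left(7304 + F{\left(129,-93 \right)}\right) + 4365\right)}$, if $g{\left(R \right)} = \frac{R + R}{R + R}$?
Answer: $\frac{47013}{59444} \approx 0.79088$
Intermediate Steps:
$F{\left(H,s \right)} = H + H^{2} + s^{2}$ ($F{\left(H,s \right)} = \left(H^{2} + s^{2}\right) + H = H + H^{2} + s^{2}$)
$g{\left(R \right)} = 1$ ($g{\left(R \right)} = \frac{2 R}{2 R} = 2 R \frac{1}{2 R} = 1$)
$\frac{47012 + g{\left(100 \right)}}{22356 + \left(\left(7304 + F{\left(129,-93 \right)}\right) + 4365\right)} = \frac{47012 + 1}{22356 + \left(\left(7304 + \left(129 + 129^{2} + \left(-93\right)^{2}\right)\right) + 4365\right)} = \frac{47013}{22356 + \left(\left(7304 + \left(129 + 16641 + 8649\right)\right) + 4365\right)} = \frac{47013}{22356 + \left(\left(7304 + 25419\right) + 4365\right)} = \frac{47013}{22356 + \left(32723 + 4365\right)} = \frac{47013}{22356 + 37088} = \frac{47013}{59444}$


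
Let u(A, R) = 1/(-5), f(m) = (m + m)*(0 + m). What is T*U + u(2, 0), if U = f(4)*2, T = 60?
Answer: 19199/5 ≈ 3839.8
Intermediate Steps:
f(m) = 2*m**2 (f(m) = (2*m)*m = 2*m**2)
U = 64 (U = (2*4**2)*2 = (2*16)*2 = 32*2 = 64)
u(A, R) = -1/5
T*U + u(2, 0) = 60*64 - 1/5 = 3840 - 1/5 = 19199/5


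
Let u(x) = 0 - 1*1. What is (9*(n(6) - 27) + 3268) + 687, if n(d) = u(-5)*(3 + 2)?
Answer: 3667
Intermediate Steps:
u(x) = -1 (u(x) = 0 - 1 = -1)
n(d) = -5 (n(d) = -(3 + 2) = -1*5 = -5)
(9*(n(6) - 27) + 3268) + 687 = (9*(-5 - 27) + 3268) + 687 = (9*(-32) + 3268) + 687 = (-288 + 3268) + 687 = 2980 + 687 = 3667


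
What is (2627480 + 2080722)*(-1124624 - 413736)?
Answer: -7242909628720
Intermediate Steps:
(2627480 + 2080722)*(-1124624 - 413736) = 4708202*(-1538360) = -7242909628720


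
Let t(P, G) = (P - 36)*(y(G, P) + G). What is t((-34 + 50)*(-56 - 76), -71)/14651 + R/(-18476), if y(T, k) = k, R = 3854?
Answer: 43289525515/135345938 ≈ 319.84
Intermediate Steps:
t(P, G) = (-36 + P)*(G + P) (t(P, G) = (P - 36)*(P + G) = (-36 + P)*(G + P))
t((-34 + 50)*(-56 - 76), -71)/14651 + R/(-18476) = (((-34 + 50)*(-56 - 76))**2 - 36*(-71) - 36*(-34 + 50)*(-56 - 76) - 71*(-34 + 50)*(-56 - 76))/14651 + 3854/(-18476) = ((16*(-132))**2 + 2556 - 576*(-132) - 1136*(-132))*(1/14651) + 3854*(-1/18476) = ((-2112)**2 + 2556 - 36*(-2112) - 71*(-2112))*(1/14651) - 1927/9238 = (4460544 + 2556 + 76032 + 149952)*(1/14651) - 1927/9238 = 4689084*(1/14651) - 1927/9238 = 4689084/14651 - 1927/9238 = 43289525515/135345938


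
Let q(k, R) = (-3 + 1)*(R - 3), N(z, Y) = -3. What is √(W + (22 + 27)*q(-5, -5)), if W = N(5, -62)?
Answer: √781 ≈ 27.946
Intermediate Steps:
W = -3
q(k, R) = 6 - 2*R (q(k, R) = -2*(-3 + R) = 6 - 2*R)
√(W + (22 + 27)*q(-5, -5)) = √(-3 + (22 + 27)*(6 - 2*(-5))) = √(-3 + 49*(6 + 10)) = √(-3 + 49*16) = √(-3 + 784) = √781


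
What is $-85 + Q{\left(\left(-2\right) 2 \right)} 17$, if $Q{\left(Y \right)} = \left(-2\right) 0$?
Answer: $-85$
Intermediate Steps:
$Q{\left(Y \right)} = 0$
$-85 + Q{\left(\left(-2\right) 2 \right)} 17 = -85 + 0 \cdot 17 = -85 + 0 = -85$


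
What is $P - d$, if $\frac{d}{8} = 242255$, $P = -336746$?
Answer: $-2274786$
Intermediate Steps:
$d = 1938040$ ($d = 8 \cdot 242255 = 1938040$)
$P - d = -336746 - 1938040 = -2274786$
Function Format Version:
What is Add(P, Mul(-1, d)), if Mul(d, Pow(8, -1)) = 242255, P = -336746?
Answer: -2274786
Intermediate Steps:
d = 1938040 (d = Mul(8, 242255) = 1938040)
Add(P, Mul(-1, d)) = Add(-336746, Mul(-1, 1938040)) = Add(-336746, -1938040) = -2274786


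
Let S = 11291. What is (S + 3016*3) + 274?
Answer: 20613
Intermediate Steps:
(S + 3016*3) + 274 = (11291 + 3016*3) + 274 = (11291 + 9048) + 274 = 20339 + 274 = 20613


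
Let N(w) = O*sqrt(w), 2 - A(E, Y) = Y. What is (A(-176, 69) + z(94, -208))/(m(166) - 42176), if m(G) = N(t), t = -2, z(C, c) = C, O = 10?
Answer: -47448/74117299 - 45*I*sqrt(2)/296469196 ≈ -0.00064017 - 2.1466e-7*I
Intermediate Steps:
A(E, Y) = 2 - Y
N(w) = 10*sqrt(w)
m(G) = 10*I*sqrt(2) (m(G) = 10*sqrt(-2) = 10*(I*sqrt(2)) = 10*I*sqrt(2))
(A(-176, 69) + z(94, -208))/(m(166) - 42176) = ((2 - 1*69) + 94)/(10*I*sqrt(2) - 42176) = ((2 - 69) + 94)/(-42176 + 10*I*sqrt(2)) = (-67 + 94)/(-42176 + 10*I*sqrt(2)) = 27/(-42176 + 10*I*sqrt(2))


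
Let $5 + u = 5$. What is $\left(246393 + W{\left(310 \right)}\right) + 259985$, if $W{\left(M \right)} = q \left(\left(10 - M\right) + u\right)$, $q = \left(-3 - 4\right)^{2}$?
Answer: $491678$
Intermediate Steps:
$u = 0$ ($u = -5 + 5 = 0$)
$q = 49$ ($q = \left(-7\right)^{2} = 49$)
$W{\left(M \right)} = 490 - 49 M$ ($W{\left(M \right)} = 49 \left(\left(10 - M\right) + 0\right) = 49 \left(10 - M\right) = 490 - 49 M$)
$\left(246393 + W{\left(310 \right)}\right) + 259985 = \left(246393 + \left(490 - 15190\right)\right) + 259985 = \left(246393 - 14700\right) + 259985 = 231693 + 259985 = 491678$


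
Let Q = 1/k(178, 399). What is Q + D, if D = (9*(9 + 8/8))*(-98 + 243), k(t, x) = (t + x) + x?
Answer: 12736801/976 ≈ 13050.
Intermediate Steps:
k(t, x) = t + 2*x
Q = 1/976 (Q = 1/(178 + 2*399) = 1/(178 + 798) = 1/976 ≈ 0.0010246)
D = 13050 (D = (9*(9 + 8*(⅛)))*145 = (9*(9 + 1))*145 = (9*10)*145 = 90*145 = 13050)
Q + D = 1/976 + 13050 = 12736801/976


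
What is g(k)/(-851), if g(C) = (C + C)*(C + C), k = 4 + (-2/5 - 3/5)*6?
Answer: -16/851 ≈ -0.018801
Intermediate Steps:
k = -2 (k = 4 + (-2*⅕ - 3*⅕)*6 = 4 + (-⅖ - ⅗)*6 = 4 - 1*6 = 4 - 6 = -2)
g(C) = 4*C² (g(C) = (2*C)*(2*C) = 4*C²)
g(k)/(-851) = (4*(-2)²)/(-851) = (4*4)*(-1/851) = 16*(-1/851) = -16/851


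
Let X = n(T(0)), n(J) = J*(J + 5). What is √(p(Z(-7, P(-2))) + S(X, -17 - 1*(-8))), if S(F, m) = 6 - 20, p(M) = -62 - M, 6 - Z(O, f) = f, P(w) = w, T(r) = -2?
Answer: 2*I*√21 ≈ 9.1651*I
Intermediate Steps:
Z(O, f) = 6 - f
n(J) = J*(5 + J)
X = -6 (X = -2*(5 - 2) = -2*3 = -6)
S(F, m) = -14
√(p(Z(-7, P(-2))) + S(X, -17 - 1*(-8))) = √((-62 - (6 - 1*(-2))) - 14) = √((-62 - (6 + 2)) - 14) = √((-62 - 1*8) - 14) = √((-62 - 8) - 14) = √(-70 - 14) = √(-84) = 2*I*√21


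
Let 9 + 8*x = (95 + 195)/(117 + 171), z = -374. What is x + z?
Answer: -431999/1152 ≈ -375.00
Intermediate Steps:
x = -1151/1152 (x = -9/8 + ((95 + 195)/(117 + 171))/8 = -9/8 + (290/288)/8 = -9/8 + (290*(1/288))/8 = -9/8 + (1/8)*(145/144) = -9/8 + 145/1152 = -1151/1152 ≈ -0.99913)
x + z = -1151/1152 - 374 = -431999/1152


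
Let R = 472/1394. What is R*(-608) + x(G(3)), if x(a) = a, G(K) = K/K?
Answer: -142791/697 ≈ -204.87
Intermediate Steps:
R = 236/697 (R = 472*(1/1394) = 236/697 ≈ 0.33859)
G(K) = 1
R*(-608) + x(G(3)) = (236/697)*(-608) + 1 = -143488/697 + 1 = -142791/697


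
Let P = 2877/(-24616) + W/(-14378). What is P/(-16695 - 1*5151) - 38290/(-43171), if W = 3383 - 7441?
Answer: 148026529130931179/166897566670218384 ≈ 0.88693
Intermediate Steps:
W = -4058
P = 29263111/176964424 (P = 2877/(-24616) - 4058/(-14378) = 2877*(-1/24616) - 4058*(-1/14378) = -2877/24616 + 2029/7189 = 29263111/176964424 ≈ 0.16536)
P/(-16695 - 1*5151) - 38290/(-43171) = 29263111/(176964424*(-16695 - 1*5151)) - 38290/(-43171) = 29263111/(176964424*(-16695 - 5151)) - 38290*(-1/43171) = (29263111/176964424)/(-21846) + 38290/43171 = (29263111/176964424)*(-1/21846) + 38290/43171 = -29263111/3865964806704 + 38290/43171 = 148026529130931179/166897566670218384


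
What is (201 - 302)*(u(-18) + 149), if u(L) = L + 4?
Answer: -13635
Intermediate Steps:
u(L) = 4 + L
(201 - 302)*(u(-18) + 149) = (201 - 302)*((4 - 18) + 149) = -101*(-14 + 149) = -101*135 = -13635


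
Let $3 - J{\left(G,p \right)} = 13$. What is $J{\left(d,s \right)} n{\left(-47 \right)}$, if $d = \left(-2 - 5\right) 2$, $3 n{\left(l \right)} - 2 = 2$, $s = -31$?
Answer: $- \frac{40}{3} \approx -13.333$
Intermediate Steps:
$n{\left(l \right)} = \frac{4}{3}$ ($n{\left(l \right)} = \frac{2}{3} + \frac{1}{3} \cdot 2 = \frac{2}{3} + \frac{2}{3} = \frac{4}{3}$)
$d = -14$ ($d = \left(-7\right) 2 = -14$)
$J{\left(G,p \right)} = -10$ ($J{\left(G,p \right)} = 3 - 13 = -10$)
$J{\left(d,s \right)} n{\left(-47 \right)} = \left(-10\right) \frac{4}{3} = - \frac{40}{3}$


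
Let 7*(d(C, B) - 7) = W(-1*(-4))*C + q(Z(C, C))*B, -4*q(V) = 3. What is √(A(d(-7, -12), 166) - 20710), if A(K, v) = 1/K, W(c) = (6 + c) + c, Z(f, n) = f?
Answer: I*√8284070/20 ≈ 143.91*I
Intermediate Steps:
q(V) = -¾ (q(V) = -¼*3 = -¾)
W(c) = 6 + 2*c
d(C, B) = 7 + 2*C - 3*B/28 (d(C, B) = 7 + ((6 + 2*(-1*(-4)))*C - 3*B/4)/7 = 7 + ((6 + 2*4)*C - 3*B/4)/7 = 7 + ((6 + 8)*C - 3*B/4)/7 = 7 + (14*C - 3*B/4)/7 = 7 + (2*C - 3*B/28) = 7 + 2*C - 3*B/28)
√(A(d(-7, -12), 166) - 20710) = √(1/(7 + 2*(-7) - 3/28*(-12)) - 20710) = √(1/(7 - 14 + 9/7) - 20710) = √(1/(-40/7) - 20710) = √(-7/40 - 20710) = √(-828407/40) = I*√8284070/20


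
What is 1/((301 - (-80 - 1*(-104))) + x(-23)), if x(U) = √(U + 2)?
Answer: 277/76750 - I*√21/76750 ≈ 0.0036091 - 5.9708e-5*I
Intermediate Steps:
x(U) = √(2 + U)
1/((301 - (-80 - 1*(-104))) + x(-23)) = 1/((301 - (-80 - 1*(-104))) + √(2 - 23)) = 1/((301 - (-80 + 104)) + √(-21)) = 1/((301 - 1*24) + I*√21) = 1/((301 - 24) + I*√21) = 1/(277 + I*√21)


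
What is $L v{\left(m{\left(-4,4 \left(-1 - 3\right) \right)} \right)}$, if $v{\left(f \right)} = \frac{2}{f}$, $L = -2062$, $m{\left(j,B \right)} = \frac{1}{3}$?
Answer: $-12372$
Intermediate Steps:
$m{\left(j,B \right)} = \frac{1}{3}$
$L v{\left(m{\left(-4,4 \left(-1 - 3\right) \right)} \right)} = - 2062 \cdot 2 \frac{1}{\frac{1}{3}} = - 2062 \cdot 2 \cdot 3 = \left(-2062\right) 6 = -12372$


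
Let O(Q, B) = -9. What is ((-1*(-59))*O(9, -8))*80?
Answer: -42480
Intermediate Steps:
((-1*(-59))*O(9, -8))*80 = (-1*(-59)*(-9))*80 = (59*(-9))*80 = -531*80 = -42480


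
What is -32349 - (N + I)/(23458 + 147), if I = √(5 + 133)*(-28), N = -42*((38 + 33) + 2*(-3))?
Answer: -152719083/4721 + 28*√138/23605 ≈ -32349.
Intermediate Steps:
N = -2730 (N = -42*(71 - 6) = -42*65 = -2730)
I = -28*√138 (I = √138*(-28) = -28*√138 ≈ -328.93)
-32349 - (N + I)/(23458 + 147) = -32349 - (-2730 - 28*√138)/(23458 + 147) = -32349 - (-2730 - 28*√138)/23605 = -32349 - (-546/4721 - 28*√138/23605) = -32349 + (546/4721 + 28*√138/23605) = -152719083/4721 + 28*√138/23605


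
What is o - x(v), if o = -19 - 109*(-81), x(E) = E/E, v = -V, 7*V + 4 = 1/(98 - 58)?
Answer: 8809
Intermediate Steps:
V = -159/280 (V = -4/7 + 1/(7*(98 - 58)) = -4/7 + (⅐)/40 = -4/7 + (⅐)*(1/40) = -4/7 + 1/280 = -159/280 ≈ -0.56786)
v = 159/280 (v = -1*(-159/280) = 159/280 ≈ 0.56786)
x(E) = 1
o = 8810 (o = -19 + 8829 = 8810)
o - x(v) = 8810 - 1*1 = 8810 - 1 = 8809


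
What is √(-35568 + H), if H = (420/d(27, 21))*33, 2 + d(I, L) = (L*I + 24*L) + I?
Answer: 3*I*√296594862/274 ≈ 188.56*I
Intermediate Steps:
d(I, L) = -2 + I + 24*L + I*L (d(I, L) = -2 + ((L*I + 24*L) + I) = -2 + ((I*L + 24*L) + I) = -2 + ((24*L + I*L) + I) = -2 + (I + 24*L + I*L) = -2 + I + 24*L + I*L)
H = 3465/274 (H = (420/(-2 + 27 + 24*21 + 27*21))*33 = (420/(-2 + 27 + 504 + 567))*33 = (420/1096)*33 = (420*(1/1096))*33 = (105/274)*33 = 3465/274 ≈ 12.646)
√(-35568 + H) = √(-35568 + 3465/274) = √(-9742167/274) = 3*I*√296594862/274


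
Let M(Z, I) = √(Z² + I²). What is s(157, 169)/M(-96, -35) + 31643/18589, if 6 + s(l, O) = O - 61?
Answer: 31643/18589 + 102*√10441/10441 ≈ 2.7005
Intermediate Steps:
s(l, O) = -67 + O (s(l, O) = -6 + (O - 61) = -6 + (-61 + O) = -67 + O)
M(Z, I) = √(I² + Z²)
s(157, 169)/M(-96, -35) + 31643/18589 = (-67 + 169)/(√((-35)² + (-96)²)) + 31643/18589 = 102/(√(1225 + 9216)) + 31643*(1/18589) = 102/(√10441) + 31643/18589 = 102*(√10441/10441) + 31643/18589 = 102*√10441/10441 + 31643/18589 = 31643/18589 + 102*√10441/10441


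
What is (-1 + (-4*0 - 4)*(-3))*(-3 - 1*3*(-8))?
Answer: 231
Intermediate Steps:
(-1 + (-4*0 - 4)*(-3))*(-3 - 1*3*(-8)) = (-1 + (0 - 4)*(-3))*(-3 - 3*(-8)) = (-1 - 4*(-3))*(-3 + 24) = (-1 + 12)*21 = 11*21 = 231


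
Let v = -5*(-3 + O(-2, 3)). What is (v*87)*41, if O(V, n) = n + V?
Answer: 35670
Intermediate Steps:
O(V, n) = V + n
v = 10 (v = -5*(-3 + (-2 + 3)) = -5*(-3 + 1) = -5*(-2) = 10)
(v*87)*41 = (10*87)*41 = 870*41 = 35670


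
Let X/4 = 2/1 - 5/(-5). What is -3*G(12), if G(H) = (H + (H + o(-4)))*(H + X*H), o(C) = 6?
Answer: -14040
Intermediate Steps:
X = 12 (X = 4*(2/1 - 5/(-5)) = 4*(2*1 - 5*(-1/5)) = 4*(2 + 1) = 4*3 = 12)
G(H) = 13*H*(6 + 2*H) (G(H) = (H + (H + 6))*(H + 12*H) = (H + (6 + H))*(13*H) = (6 + 2*H)*(13*H) = 13*H*(6 + 2*H))
-3*G(12) = -78*12*(3 + 12) = -78*12*15 = -3*4680 = -14040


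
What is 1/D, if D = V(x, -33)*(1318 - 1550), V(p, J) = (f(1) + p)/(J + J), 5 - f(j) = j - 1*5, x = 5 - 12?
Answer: 33/232 ≈ 0.14224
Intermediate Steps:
x = -7
f(j) = 10 - j (f(j) = 5 - (j - 1*5) = 5 - (j - 5) = 5 - (-5 + j) = 5 + (5 - j) = 10 - j)
V(p, J) = (9 + p)/(2*J) (V(p, J) = ((10 - 1*1) + p)/(J + J) = ((10 - 1) + p)/((2*J)) = (9 + p)*(1/(2*J)) = (9 + p)/(2*J))
D = 232/33 (D = ((½)*(9 - 7)/(-33))*(1318 - 1550) = ((½)*(-1/33)*2)*(-232) = -1/33*(-232) = 232/33 ≈ 7.0303)
1/D = 1/(232/33) = 33/232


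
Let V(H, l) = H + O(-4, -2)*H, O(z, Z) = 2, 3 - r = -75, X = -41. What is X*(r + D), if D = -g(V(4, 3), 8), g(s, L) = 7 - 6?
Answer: -3157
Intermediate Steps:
r = 78 (r = 3 - 1*(-75) = 3 + 75 = 78)
V(H, l) = 3*H (V(H, l) = H + 2*H = 3*H)
g(s, L) = 1
D = -1 (D = -1*1 = -1)
X*(r + D) = -41*(78 - 1) = -41*77 = -3157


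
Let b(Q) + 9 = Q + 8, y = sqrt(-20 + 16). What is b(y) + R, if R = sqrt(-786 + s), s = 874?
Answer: -1 + 2*I + 2*sqrt(22) ≈ 8.3808 + 2.0*I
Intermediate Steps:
y = 2*I (y = sqrt(-4) = 2*I ≈ 2.0*I)
b(Q) = -1 + Q (b(Q) = -9 + (Q + 8) = -9 + (8 + Q) = -1 + Q)
R = 2*sqrt(22) (R = sqrt(-786 + 874) = sqrt(88) = 2*sqrt(22) ≈ 9.3808)
b(y) + R = (-1 + 2*I) + 2*sqrt(22) = -1 + 2*I + 2*sqrt(22)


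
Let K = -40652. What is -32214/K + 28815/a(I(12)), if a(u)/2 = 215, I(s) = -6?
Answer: 29630985/437009 ≈ 67.804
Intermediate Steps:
a(u) = 430 (a(u) = 2*215 = 430)
-32214/K + 28815/a(I(12)) = -32214/(-40652) + 28815/430 = -32214*(-1/40652) + 28815*(1/430) = 16107/20326 + 5763/86 = 29630985/437009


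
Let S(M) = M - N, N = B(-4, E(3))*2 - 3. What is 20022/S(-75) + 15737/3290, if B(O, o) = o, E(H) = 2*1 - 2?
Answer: -5394943/19740 ≈ -273.30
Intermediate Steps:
E(H) = 0 (E(H) = 2 - 2 = 0)
N = -3 (N = 0*2 - 3 = 0 - 3 = -3)
S(M) = 3 + M (S(M) = M - 1*(-3) = M + 3 = 3 + M)
20022/S(-75) + 15737/3290 = 20022/(3 - 75) + 15737/3290 = 20022/(-72) + 15737*(1/3290) = 20022*(-1/72) + 15737/3290 = -3337/12 + 15737/3290 = -5394943/19740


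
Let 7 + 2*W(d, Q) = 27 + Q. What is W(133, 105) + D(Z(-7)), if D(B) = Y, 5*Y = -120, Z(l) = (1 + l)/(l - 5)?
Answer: 77/2 ≈ 38.500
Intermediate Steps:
W(d, Q) = 10 + Q/2 (W(d, Q) = -7/2 + (27 + Q)/2 = -7/2 + (27/2 + Q/2) = 10 + Q/2)
Z(l) = (1 + l)/(-5 + l)
Y = -24 (Y = (1/5)*(-120) = -24)
D(B) = -24
W(133, 105) + D(Z(-7)) = (10 + (1/2)*105) - 24 = (10 + 105/2) - 24 = 125/2 - 24 = 77/2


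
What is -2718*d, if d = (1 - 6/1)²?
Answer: -67950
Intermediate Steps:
d = 25 (d = (1 - 6*1)² = (1 - 6)² = (-5)² = 25)
-2718*d = -2718*25 = -67950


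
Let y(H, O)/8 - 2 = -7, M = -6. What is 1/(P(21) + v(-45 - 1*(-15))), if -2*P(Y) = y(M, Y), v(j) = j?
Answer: -⅒ ≈ -0.10000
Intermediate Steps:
y(H, O) = -40 (y(H, O) = 16 + 8*(-7) = 16 - 56 = -40)
P(Y) = 20 (P(Y) = -½*(-40) = 20)
1/(P(21) + v(-45 - 1*(-15))) = 1/(20 + (-45 - 1*(-15))) = 1/(20 + (-45 + 15)) = 1/(20 - 30) = 1/(-10) = -⅒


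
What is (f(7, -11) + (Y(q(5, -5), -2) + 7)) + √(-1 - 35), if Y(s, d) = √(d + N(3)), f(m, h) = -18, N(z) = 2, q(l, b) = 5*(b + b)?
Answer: -11 + 6*I ≈ -11.0 + 6.0*I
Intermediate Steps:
q(l, b) = 10*b (q(l, b) = 5*(2*b) = 10*b)
Y(s, d) = √(2 + d) (Y(s, d) = √(d + 2) = √(2 + d))
(f(7, -11) + (Y(q(5, -5), -2) + 7)) + √(-1 - 35) = (-18 + (√(2 - 2) + 7)) + √(-1 - 35) = (-18 + (√0 + 7)) + √(-36) = (-18 + (0 + 7)) + 6*I = (-18 + 7) + 6*I = -11 + 6*I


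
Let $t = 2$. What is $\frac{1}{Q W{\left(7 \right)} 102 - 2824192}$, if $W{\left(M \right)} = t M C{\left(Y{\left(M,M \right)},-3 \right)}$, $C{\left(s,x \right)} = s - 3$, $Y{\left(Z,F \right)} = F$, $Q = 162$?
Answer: $- \frac{1}{1898848} \approx -5.2663 \cdot 10^{-7}$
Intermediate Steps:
$C{\left(s,x \right)} = -3 + s$
$W{\left(M \right)} = 2 M \left(-3 + M\right)$
$\frac{1}{Q W{\left(7 \right)} 102 - 2824192} = \frac{1}{162 \cdot 2 \cdot 7 \left(-3 + 7\right) 102 - 2824192} = \frac{1}{162 \cdot 2 \cdot 7 \cdot 4 \cdot 102 - 2824192} = \frac{1}{162 \cdot 56 \cdot 102 - 2824192} = \frac{1}{9072 \cdot 102 - 2824192} = \frac{1}{925344 - 2824192} = \frac{1}{-1898848} = - \frac{1}{1898848}$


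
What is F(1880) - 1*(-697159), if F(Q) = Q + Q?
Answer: 700919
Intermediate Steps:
F(Q) = 2*Q
F(1880) - 1*(-697159) = 2*1880 - 1*(-697159) = 3760 + 697159 = 700919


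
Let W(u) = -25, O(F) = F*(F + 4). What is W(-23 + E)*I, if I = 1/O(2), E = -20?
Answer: -25/12 ≈ -2.0833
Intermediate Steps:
O(F) = F*(4 + F)
I = 1/12 (I = 1/(2*(4 + 2)) = 1/(2*6) = 1/12 ≈ 0.083333)
W(-23 + E)*I = -25*1/12 = -25/12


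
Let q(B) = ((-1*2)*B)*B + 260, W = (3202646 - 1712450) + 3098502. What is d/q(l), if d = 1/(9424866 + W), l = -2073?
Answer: -1/120438146414472 ≈ -8.3030e-15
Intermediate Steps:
W = 4588698 (W = 1490196 + 3098502 = 4588698)
q(B) = 260 - 2*B² (q(B) = (-2*B)*B + 260 = -2*B² + 260 = 260 - 2*B²)
d = 1/14013564 (d = 1/(9424866 + 4588698) = 1/14013564 ≈ 7.1359e-8)
d/q(l) = 1/(14013564*(260 - 2*(-2073)²)) = 1/(14013564*(260 - 2*4297329)) = 1/(14013564*(260 - 8594658)) = (1/14013564)/(-8594398) = (1/14013564)*(-1/8594398) = -1/120438146414472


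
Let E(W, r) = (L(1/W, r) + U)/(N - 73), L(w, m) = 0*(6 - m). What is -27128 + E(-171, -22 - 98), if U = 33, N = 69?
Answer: -108545/4 ≈ -27136.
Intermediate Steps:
L(w, m) = 0
E(W, r) = -33/4 (E(W, r) = (0 + 33)/(69 - 73) = 33/(-4) = 33*(-¼) = -33/4)
-27128 + E(-171, -22 - 98) = -27128 - 33/4 = -108545/4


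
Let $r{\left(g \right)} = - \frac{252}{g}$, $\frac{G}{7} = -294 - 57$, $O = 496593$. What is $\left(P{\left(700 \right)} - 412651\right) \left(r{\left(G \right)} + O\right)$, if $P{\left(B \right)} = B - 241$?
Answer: $- \frac{7982976461152}{39} \approx -2.0469 \cdot 10^{11}$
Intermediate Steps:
$G = -2457$ ($G = 7 \left(-294 - 57\right) = 7 \left(-351\right) = -2457$)
$P{\left(B \right)} = -241 + B$
$\left(P{\left(700 \right)} - 412651\right) \left(r{\left(G \right)} + O\right) = \left(\left(-241 + 700\right) - 412651\right) \left(- \frac{252}{-2457} + 496593\right) = \left(459 - 412651\right) \left(\left(-252\right) \left(- \frac{1}{2457}\right) + 496593\right) = - 412192 \left(\frac{4}{39} + 496593\right) = \left(-412192\right) \frac{19367131}{39} = - \frac{7982976461152}{39}$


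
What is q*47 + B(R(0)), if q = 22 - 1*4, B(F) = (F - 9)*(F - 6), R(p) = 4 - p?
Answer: 856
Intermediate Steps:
B(F) = (-9 + F)*(-6 + F)
q = 18 (q = 22 - 4 = 18)
q*47 + B(R(0)) = 18*47 + (54 + (4 - 1*0)**2 - 15*(4 - 1*0)) = 846 + (54 + (4 + 0)**2 - 15*(4 + 0)) = 846 + (54 + 4**2 - 15*4) = 846 + (54 + 16 - 60) = 846 + 10 = 856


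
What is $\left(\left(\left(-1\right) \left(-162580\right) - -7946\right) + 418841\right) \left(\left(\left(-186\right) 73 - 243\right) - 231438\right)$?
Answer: $-144547561053$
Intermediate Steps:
$\left(\left(\left(-1\right) \left(-162580\right) - -7946\right) + 418841\right) \left(\left(\left(-186\right) 73 - 243\right) - 231438\right) = \left(\left(162580 + 7946\right) + 418841\right) \left(\left(-13578 - 243\right) - 231438\right) = \left(170526 + 418841\right) \left(-13821 - 231438\right) = 589367 \left(-245259\right) = -144547561053$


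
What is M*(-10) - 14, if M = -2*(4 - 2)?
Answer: 26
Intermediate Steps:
M = -4 (M = -2*2 = -4)
M*(-10) - 14 = -4*(-10) - 14 = 40 - 14 = 26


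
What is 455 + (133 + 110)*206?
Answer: 50513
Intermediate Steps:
455 + (133 + 110)*206 = 455 + 243*206 = 455 + 50058 = 50513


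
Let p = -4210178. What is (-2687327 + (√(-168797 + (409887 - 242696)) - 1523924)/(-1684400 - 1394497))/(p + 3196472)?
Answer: 8274001514395/3121096362282 + I*√1606/3121096362282 ≈ 2.651 + 1.284e-11*I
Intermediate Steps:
(-2687327 + (√(-168797 + (409887 - 242696)) - 1523924)/(-1684400 - 1394497))/(p + 3196472) = (-2687327 + (√(-168797 + (409887 - 242696)) - 1523924)/(-1684400 - 1394497))/(-4210178 + 3196472) = (-2687327 + (√(-168797 + 167191) - 1523924)/(-3078897))/(-1013706) = (-2687327 + (√(-1606) - 1523924)*(-1/3078897))*(-1/1013706) = (-2687327 + (I*√1606 - 1523924)*(-1/3078897))*(-1/1013706) = (-2687327 + (-1523924 + I*√1606)*(-1/3078897))*(-1/1013706) = (-2687327 + (1523924/3078897 - I*√1606/3078897))*(-1/1013706) = (-8274001514395/3078897 - I*√1606/3078897)*(-1/1013706) = 8274001514395/3121096362282 + I*√1606/3121096362282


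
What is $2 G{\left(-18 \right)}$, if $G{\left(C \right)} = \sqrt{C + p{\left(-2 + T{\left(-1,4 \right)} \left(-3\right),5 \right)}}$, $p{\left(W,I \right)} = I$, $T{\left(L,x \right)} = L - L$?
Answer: $2 i \sqrt{13} \approx 7.2111 i$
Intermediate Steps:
$T{\left(L,x \right)} = 0$
$G{\left(C \right)} = \sqrt{5 + C}$ ($G{\left(C \right)} = \sqrt{C + 5} = \sqrt{5 + C}$)
$2 G{\left(-18 \right)} = 2 \sqrt{5 - 18} = 2 \sqrt{-13} = 2 i \sqrt{13}$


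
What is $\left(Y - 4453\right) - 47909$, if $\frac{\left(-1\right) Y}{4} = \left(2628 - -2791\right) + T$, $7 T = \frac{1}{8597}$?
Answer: $- \frac{4455532806}{60179} \approx -74038.0$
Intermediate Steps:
$T = \frac{1}{60179}$ ($T = \frac{1}{7 \cdot 8597} = \frac{1}{7} \cdot \frac{1}{8597} = \frac{1}{60179} \approx 1.6617 \cdot 10^{-5}$)
$Y = - \frac{1304440008}{60179}$ ($Y = - 4 \left(\left(2628 - -2791\right) + \frac{1}{60179}\right) = - 4 \left(\left(2628 + 2791\right) + \frac{1}{60179}\right) = - 4 \left(5419 + \frac{1}{60179}\right) = \left(-4\right) \frac{326110002}{60179} = - \frac{1304440008}{60179} \approx -21676.0$)
$\left(Y - 4453\right) - 47909 = \left(- \frac{1304440008}{60179} - 4453\right) - 47909 = - \frac{1572417095}{60179} - 47909 = - \frac{4455532806}{60179}$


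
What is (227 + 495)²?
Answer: 521284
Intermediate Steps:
(227 + 495)² = 722² = 521284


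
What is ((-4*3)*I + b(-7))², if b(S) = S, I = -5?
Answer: 2809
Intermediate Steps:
((-4*3)*I + b(-7))² = (-4*3*(-5) - 7)² = (-12*(-5) - 7)² = (60 - 7)² = 53² = 2809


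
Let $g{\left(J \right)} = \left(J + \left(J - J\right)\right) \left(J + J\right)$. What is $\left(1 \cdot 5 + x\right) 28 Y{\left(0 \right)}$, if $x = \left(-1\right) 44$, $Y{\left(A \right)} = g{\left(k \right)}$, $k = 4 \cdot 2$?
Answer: $-139776$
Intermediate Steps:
$k = 8$
$g{\left(J \right)} = 2 J^{2}$ ($g{\left(J \right)} = \left(J + 0\right) 2 J = J 2 J = 2 J^{2}$)
$Y{\left(A \right)} = 128$ ($Y{\left(A \right)} = 2 \cdot 8^{2} = 2 \cdot 64 = 128$)
$x = -44$
$\left(1 \cdot 5 + x\right) 28 Y{\left(0 \right)} = \left(1 \cdot 5 - 44\right) 28 \cdot 128 = \left(5 - 44\right) 28 \cdot 128 = \left(-39\right) 28 \cdot 128 = \left(-1092\right) 128 = -139776$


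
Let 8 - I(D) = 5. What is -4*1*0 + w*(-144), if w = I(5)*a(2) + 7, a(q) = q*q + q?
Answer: -3600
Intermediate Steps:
a(q) = q + q**2 (a(q) = q**2 + q = q + q**2)
I(D) = 3 (I(D) = 8 - 1*5 = 8 - 5 = 3)
w = 25 (w = 3*(2*(1 + 2)) + 7 = 3*(2*3) + 7 = 3*6 + 7 = 18 + 7 = 25)
-4*1*0 + w*(-144) = -4*1*0 + 25*(-144) = -4*0 - 3600 = 0 - 3600 = -3600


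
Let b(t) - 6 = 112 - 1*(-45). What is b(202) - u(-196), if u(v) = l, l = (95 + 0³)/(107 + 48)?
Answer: 5034/31 ≈ 162.39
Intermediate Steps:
b(t) = 163 (b(t) = 6 + (112 - 1*(-45)) = 6 + (112 + 45) = 6 + 157 = 163)
l = 19/31 (l = (95 + 0)/155 = 95*(1/155) = 19/31 ≈ 0.61290)
u(v) = 19/31
b(202) - u(-196) = 163 - 1*19/31 = 163 - 19/31 = 5034/31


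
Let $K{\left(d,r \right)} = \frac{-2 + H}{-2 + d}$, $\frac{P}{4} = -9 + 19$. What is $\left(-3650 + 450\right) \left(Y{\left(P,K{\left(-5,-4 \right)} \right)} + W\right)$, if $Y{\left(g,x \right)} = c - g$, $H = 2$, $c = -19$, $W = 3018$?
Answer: $-9468800$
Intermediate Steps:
$P = 40$ ($P = 4 \left(-9 + 19\right) = 4 \cdot 10 = 40$)
$K{\left(d,r \right)} = 0$ ($K{\left(d,r \right)} = \frac{-2 + 2}{-2 + d} = \frac{0}{-2 + d} = 0$)
$Y{\left(g,x \right)} = -19 - g$
$\left(-3650 + 450\right) \left(Y{\left(P,K{\left(-5,-4 \right)} \right)} + W\right) = \left(-3650 + 450\right) \left(\left(-19 - 40\right) + 3018\right) = - 3200 \left(\left(-19 - 40\right) + 3018\right) = - 3200 \left(-59 + 3018\right) = \left(-3200\right) 2959 = -9468800$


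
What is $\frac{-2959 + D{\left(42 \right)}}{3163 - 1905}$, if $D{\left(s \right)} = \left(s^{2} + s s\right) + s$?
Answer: $\frac{611}{1258} \approx 0.48569$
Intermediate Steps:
$D{\left(s \right)} = s + 2 s^{2}$ ($D{\left(s \right)} = \left(s^{2} + s^{2}\right) + s = 2 s^{2} + s = s + 2 s^{2}$)
$\frac{-2959 + D{\left(42 \right)}}{3163 - 1905} = \frac{-2959 + 42 \left(1 + 2 \cdot 42\right)}{3163 - 1905} = \frac{-2959 + 42 \left(1 + 84\right)}{1258} = \left(-2959 + 42 \cdot 85\right) \frac{1}{1258} = \left(-2959 + 3570\right) \frac{1}{1258} = 611 \cdot \frac{1}{1258} = \frac{611}{1258}$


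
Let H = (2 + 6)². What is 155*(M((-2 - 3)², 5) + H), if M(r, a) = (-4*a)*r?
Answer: -67580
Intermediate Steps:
H = 64 (H = 8² = 64)
M(r, a) = -4*a*r
155*(M((-2 - 3)², 5) + H) = 155*(-4*5*(-2 - 3)² + 64) = 155*(-4*5*(-5)² + 64) = 155*(-4*5*25 + 64) = 155*(-500 + 64) = 155*(-436) = -67580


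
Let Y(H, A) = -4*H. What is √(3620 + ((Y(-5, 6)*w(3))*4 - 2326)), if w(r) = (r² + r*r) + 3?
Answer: √2974 ≈ 54.534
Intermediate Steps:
w(r) = 3 + 2*r² (w(r) = (r² + r²) + 3 = 2*r² + 3 = 3 + 2*r²)
√(3620 + ((Y(-5, 6)*w(3))*4 - 2326)) = √(3620 + (((-4*(-5))*(3 + 2*3²))*4 - 2326)) = √(3620 + ((20*(3 + 2*9))*4 - 2326)) = √(3620 + ((20*(3 + 18))*4 - 2326)) = √(3620 + ((20*21)*4 - 2326)) = √(3620 + (420*4 - 2326)) = √(3620 + (1680 - 2326)) = √(3620 - 646) = √2974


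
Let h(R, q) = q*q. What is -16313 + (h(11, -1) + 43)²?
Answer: -14377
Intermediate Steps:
h(R, q) = q²
-16313 + (h(11, -1) + 43)² = -16313 + ((-1)² + 43)² = -16313 + (1 + 43)² = -16313 + 44² = -16313 + 1936 = -14377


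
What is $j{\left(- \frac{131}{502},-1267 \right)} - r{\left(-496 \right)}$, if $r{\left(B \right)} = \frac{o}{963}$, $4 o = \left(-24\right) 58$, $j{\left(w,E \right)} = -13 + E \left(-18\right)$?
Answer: $\frac{7316669}{321} \approx 22793.0$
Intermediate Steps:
$j{\left(w,E \right)} = -13 - 18 E$
$o = -348$ ($o = \frac{\left(-24\right) 58}{4} = \frac{1}{4} \left(-1392\right) = -348$)
$r{\left(B \right)} = - \frac{116}{321}$ ($r{\left(B \right)} = - \frac{348}{963} = \left(-348\right) \frac{1}{963} = - \frac{116}{321}$)
$j{\left(- \frac{131}{502},-1267 \right)} - r{\left(-496 \right)} = \left(-13 - -22806\right) - - \frac{116}{321} = \left(-13 + 22806\right) + \frac{116}{321} = 22793 + \frac{116}{321} = \frac{7316669}{321}$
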